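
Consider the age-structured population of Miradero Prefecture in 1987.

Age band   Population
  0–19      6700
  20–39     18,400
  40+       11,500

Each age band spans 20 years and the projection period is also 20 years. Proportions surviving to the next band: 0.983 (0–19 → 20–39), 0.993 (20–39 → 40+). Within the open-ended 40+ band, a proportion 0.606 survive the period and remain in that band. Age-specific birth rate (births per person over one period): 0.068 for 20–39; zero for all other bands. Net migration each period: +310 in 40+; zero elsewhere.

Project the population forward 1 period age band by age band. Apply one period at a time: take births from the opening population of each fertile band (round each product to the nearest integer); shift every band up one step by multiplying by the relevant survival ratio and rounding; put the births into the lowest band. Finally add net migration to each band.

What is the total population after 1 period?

After projecting period 1:
Births: 18400 × 0.068 = 1251
20–39: 6700 × 0.983 = 6586
40+: 18400 × 0.993 + 11500 × 0.606 = 18271 + 6969 = 25240
Net migration: 40+ + 310 → 25550
Giving 1251 / 6586 / 25550.
Total after period 1: 1251 + 6586 + 25550 = 33387

33387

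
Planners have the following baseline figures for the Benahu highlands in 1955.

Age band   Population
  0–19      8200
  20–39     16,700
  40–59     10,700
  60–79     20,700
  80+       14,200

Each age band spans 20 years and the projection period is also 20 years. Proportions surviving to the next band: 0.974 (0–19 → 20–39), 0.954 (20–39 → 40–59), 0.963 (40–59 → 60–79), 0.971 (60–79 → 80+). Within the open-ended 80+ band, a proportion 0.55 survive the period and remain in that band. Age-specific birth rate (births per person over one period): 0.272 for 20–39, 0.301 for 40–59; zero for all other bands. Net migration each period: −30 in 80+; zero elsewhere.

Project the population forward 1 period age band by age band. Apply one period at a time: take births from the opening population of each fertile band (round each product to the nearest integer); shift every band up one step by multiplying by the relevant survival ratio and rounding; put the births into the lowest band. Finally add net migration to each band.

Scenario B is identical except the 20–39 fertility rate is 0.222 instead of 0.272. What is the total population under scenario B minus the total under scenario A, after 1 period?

Period 1:
Births: 16700 × 0.272 = 4542 ; 10700 × 0.301 = 3221 — total 7763
20–39: 8200 × 0.974 = 7987
40–59: 16700 × 0.954 = 15932
60–79: 10700 × 0.963 = 10304
80+: 20700 × 0.971 + 14200 × 0.55 = 20100 + 7810 = 27910
Net migration: 80+ − 30 → 27880
Population now: 0–19=7763, 20–39=7987, 40–59=15932, 60–79=10304, 80+=27880
Scenario A total after 1 period: 69866
Scenario B projection —
Period 1:
Births: 16700 × 0.222 = 3707 ; 10700 × 0.301 = 3221 — total 6928
20–39: 8200 × 0.974 = 7987
40–59: 16700 × 0.954 = 15932
60–79: 10700 × 0.963 = 10304
80+: 20700 × 0.971 + 14200 × 0.55 = 20100 + 7810 = 27910
Net migration: 80+ − 30 → 27880
Population now: 0–19=6928, 20–39=7987, 40–59=15932, 60–79=10304, 80+=27880
Scenario B total after 1 period: 69031
Difference B − A = 69031 − 69866 = -835

-835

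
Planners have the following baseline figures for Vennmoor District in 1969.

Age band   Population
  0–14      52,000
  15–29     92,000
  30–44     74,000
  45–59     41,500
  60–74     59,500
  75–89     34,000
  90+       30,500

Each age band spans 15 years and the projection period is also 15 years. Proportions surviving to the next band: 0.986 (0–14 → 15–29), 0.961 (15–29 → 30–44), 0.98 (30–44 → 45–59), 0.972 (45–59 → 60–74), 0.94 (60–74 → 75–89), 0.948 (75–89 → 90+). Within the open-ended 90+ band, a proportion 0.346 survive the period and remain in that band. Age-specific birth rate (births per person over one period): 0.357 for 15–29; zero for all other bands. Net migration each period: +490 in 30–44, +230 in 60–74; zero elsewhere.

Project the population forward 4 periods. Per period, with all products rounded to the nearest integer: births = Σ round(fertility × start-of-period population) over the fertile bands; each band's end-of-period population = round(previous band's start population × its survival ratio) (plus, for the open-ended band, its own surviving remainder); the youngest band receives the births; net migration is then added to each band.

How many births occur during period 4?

6443

(Bands numbered youngest = 1 to oldest = 7.)
After projecting period 1:
Births: 92000 × 0.357 = 32844
Band 2: 52000 × 0.986 = 51272
Band 3: 92000 × 0.961 = 88412
Band 4: 74000 × 0.98 = 72520
Band 5: 41500 × 0.972 = 40338
Band 6: 59500 × 0.94 = 55930
Band 7: 34000 × 0.948 + 30500 × 0.346 = 32232 + 10553 = 42785
Net migration: Band 3 + 490 → 88902; Band 5 + 230 → 40568
Giving 32844 / 51272 / 88902 / 72520 / 40568 / 55930 / 42785.
After projecting period 2:
Births: 51272 × 0.357 = 18304
Band 2: 32844 × 0.986 = 32384
Band 3: 51272 × 0.961 = 49272
Band 4: 88902 × 0.98 = 87124
Band 5: 72520 × 0.972 = 70489
Band 6: 40568 × 0.94 = 38134
Band 7: 55930 × 0.948 + 42785 × 0.346 = 53022 + 14804 = 67826
Net migration: Band 3 + 490 → 49762; Band 5 + 230 → 70719
Giving 18304 / 32384 / 49762 / 87124 / 70719 / 38134 / 67826.
After projecting period 3:
Births: 32384 × 0.357 = 11561
Band 2: 18304 × 0.986 = 18048
Band 3: 32384 × 0.961 = 31121
Band 4: 49762 × 0.98 = 48767
Band 5: 87124 × 0.972 = 84685
Band 6: 70719 × 0.94 = 66476
Band 7: 38134 × 0.948 + 67826 × 0.346 = 36151 + 23468 = 59619
Net migration: Band 3 + 490 → 31611; Band 5 + 230 → 84915
Giving 11561 / 18048 / 31611 / 48767 / 84915 / 66476 / 59619.
After projecting period 4:
Births: 18048 × 0.357 = 6443
Band 2: 11561 × 0.986 = 11399
Band 3: 18048 × 0.961 = 17344
Band 4: 31611 × 0.98 = 30979
Band 5: 48767 × 0.972 = 47402
Band 6: 84915 × 0.94 = 79820
Band 7: 66476 × 0.948 + 59619 × 0.346 = 63019 + 20628 = 83647
Net migration: Band 3 + 490 → 17834; Band 5 + 230 → 47632
Giving 6443 / 11399 / 17834 / 30979 / 47632 / 79820 / 83647.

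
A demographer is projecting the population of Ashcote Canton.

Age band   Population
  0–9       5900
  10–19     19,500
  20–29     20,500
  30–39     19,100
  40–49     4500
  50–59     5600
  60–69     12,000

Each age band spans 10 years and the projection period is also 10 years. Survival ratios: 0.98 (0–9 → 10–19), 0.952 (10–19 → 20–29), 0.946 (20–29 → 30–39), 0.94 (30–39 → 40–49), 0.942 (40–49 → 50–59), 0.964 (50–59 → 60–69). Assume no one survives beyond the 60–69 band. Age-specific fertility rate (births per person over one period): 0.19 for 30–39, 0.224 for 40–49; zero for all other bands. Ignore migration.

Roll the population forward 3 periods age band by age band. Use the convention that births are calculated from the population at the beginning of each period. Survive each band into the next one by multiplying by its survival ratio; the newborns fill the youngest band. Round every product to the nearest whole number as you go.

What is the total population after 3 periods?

74490

Numbering the groups 1..7 from youngest to oldest:
Period 1:
Births: 19100 * 0.19 = 3629 ; 4500 * 0.224 = 1008 → total 4637
Group 2: 5900 * 0.98 = 5782
Group 3: 19500 * 0.952 = 18564
Group 4: 20500 * 0.946 = 19393
Group 5: 19100 * 0.94 = 17954
Group 6: 4500 * 0.942 = 4239
Group 7: 5600 * 0.964 = 5398
→ [4637, 5782, 18564, 19393, 17954, 4239, 5398]
Period 2:
Births: 19393 * 0.19 = 3685 ; 17954 * 0.224 = 4022 → total 7707
Group 2: 4637 * 0.98 = 4544
Group 3: 5782 * 0.952 = 5504
Group 4: 18564 * 0.946 = 17562
Group 5: 19393 * 0.94 = 18229
Group 6: 17954 * 0.942 = 16913
Group 7: 4239 * 0.964 = 4086
→ [7707, 4544, 5504, 17562, 18229, 16913, 4086]
Period 3:
Births: 17562 * 0.19 = 3337 ; 18229 * 0.224 = 4083 → total 7420
Group 2: 7707 * 0.98 = 7553
Group 3: 4544 * 0.952 = 4326
Group 4: 5504 * 0.946 = 5207
Group 5: 17562 * 0.94 = 16508
Group 6: 18229 * 0.942 = 17172
Group 7: 16913 * 0.964 = 16304
→ [7420, 7553, 4326, 5207, 16508, 17172, 16304]
Total after period 3: 7420 + 7553 + 4326 + 5207 + 16508 + 17172 + 16304 = 74490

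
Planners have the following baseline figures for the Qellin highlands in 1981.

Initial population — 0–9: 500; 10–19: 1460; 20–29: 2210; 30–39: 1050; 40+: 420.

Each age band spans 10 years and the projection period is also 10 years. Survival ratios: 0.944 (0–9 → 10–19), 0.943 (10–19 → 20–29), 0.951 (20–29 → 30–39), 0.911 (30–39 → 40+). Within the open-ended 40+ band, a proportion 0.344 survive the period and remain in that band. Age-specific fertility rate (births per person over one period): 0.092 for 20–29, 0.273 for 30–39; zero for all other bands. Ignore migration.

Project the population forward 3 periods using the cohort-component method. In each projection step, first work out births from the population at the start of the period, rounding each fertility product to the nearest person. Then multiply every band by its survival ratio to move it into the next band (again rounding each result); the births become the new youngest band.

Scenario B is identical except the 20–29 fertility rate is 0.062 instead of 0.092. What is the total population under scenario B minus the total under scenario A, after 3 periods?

Let group 1 be 0–9 through group 5 = 40+.
Period 1.
Births: 2210 * 0.092 = 203, 1050 * 0.273 = 287 → total 490
Group 2: 500 * 0.944 = 472
Group 3: 1460 * 0.943 = 1377
Group 4: 2210 * 0.951 = 2102
Group 5: 1050 * 0.911 + 420 * 0.344 = 957 + 144 = 1101
Population now: 0–9=490, 10–19=472, 20–29=1377, 30–39=2102, 40+=1101
Period 2.
Births: 1377 * 0.092 = 127, 2102 * 0.273 = 574 → total 701
Group 2: 490 * 0.944 = 463
Group 3: 472 * 0.943 = 445
Group 4: 1377 * 0.951 = 1310
Group 5: 2102 * 0.911 + 1101 * 0.344 = 1915 + 379 = 2294
Population now: 0–9=701, 10–19=463, 20–29=445, 30–39=1310, 40+=2294
Period 3.
Births: 445 * 0.092 = 41, 1310 * 0.273 = 358 → total 399
Group 2: 701 * 0.944 = 662
Group 3: 463 * 0.943 = 437
Group 4: 445 * 0.951 = 423
Group 5: 1310 * 0.911 + 2294 * 0.344 = 1193 + 789 = 1982
Population now: 0–9=399, 10–19=662, 20–29=437, 30–39=423, 40+=1982
Scenario A total after 3 periods: 3903
Scenario B projection —
Period 1.
Births: 2210 * 0.062 = 137, 1050 * 0.273 = 287 → total 424
Group 2: 500 * 0.944 = 472
Group 3: 1460 * 0.943 = 1377
Group 4: 2210 * 0.951 = 2102
Group 5: 1050 * 0.911 + 420 * 0.344 = 957 + 144 = 1101
Population now: 0–9=424, 10–19=472, 20–29=1377, 30–39=2102, 40+=1101
Period 2.
Births: 1377 * 0.062 = 85, 2102 * 0.273 = 574 → total 659
Group 2: 424 * 0.944 = 400
Group 3: 472 * 0.943 = 445
Group 4: 1377 * 0.951 = 1310
Group 5: 2102 * 0.911 + 1101 * 0.344 = 1915 + 379 = 2294
Population now: 0–9=659, 10–19=400, 20–29=445, 30–39=1310, 40+=2294
Period 3.
Births: 445 * 0.062 = 28, 1310 * 0.273 = 358 → total 386
Group 2: 659 * 0.944 = 622
Group 3: 400 * 0.943 = 377
Group 4: 445 * 0.951 = 423
Group 5: 1310 * 0.911 + 2294 * 0.344 = 1193 + 789 = 1982
Population now: 0–9=386, 10–19=622, 20–29=377, 30–39=423, 40+=1982
Scenario B total after 3 periods: 3790
Difference B − A = 3790 − 3903 = -113

-113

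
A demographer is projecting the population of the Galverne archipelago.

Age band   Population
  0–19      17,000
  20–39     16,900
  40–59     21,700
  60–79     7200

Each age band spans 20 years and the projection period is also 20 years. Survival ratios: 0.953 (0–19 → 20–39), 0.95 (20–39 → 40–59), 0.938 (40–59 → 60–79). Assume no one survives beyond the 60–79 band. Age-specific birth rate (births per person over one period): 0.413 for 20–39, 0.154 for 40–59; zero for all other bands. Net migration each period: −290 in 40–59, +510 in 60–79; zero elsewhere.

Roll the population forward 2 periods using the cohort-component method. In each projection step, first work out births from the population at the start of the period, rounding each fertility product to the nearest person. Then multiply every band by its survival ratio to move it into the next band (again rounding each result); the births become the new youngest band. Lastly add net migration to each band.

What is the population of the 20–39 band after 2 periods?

9837

(Bands numbered youngest = 1 to oldest = 4.)
After projecting period 1:
Births: 16900 * 0.413 = 6980, 21700 * 0.154 = 3342 → 10322
Band 2: 17000 * 0.953 = 16201
Band 3: 16900 * 0.95 = 16055
Band 4: 21700 * 0.938 = 20355
Net migration: Band 3 − 290 → 15765; Band 4 + 510 → 20865
Population now: 0–19=10322, 20–39=16201, 40–59=15765, 60–79=20865
After projecting period 2:
Births: 16201 * 0.413 = 6691, 15765 * 0.154 = 2428 → 9119
Band 2: 10322 * 0.953 = 9837
Band 3: 16201 * 0.95 = 15391
Band 4: 15765 * 0.938 = 14788
Net migration: Band 3 − 290 → 15101; Band 4 + 510 → 15298
Population now: 0–19=9119, 20–39=9837, 40–59=15101, 60–79=15298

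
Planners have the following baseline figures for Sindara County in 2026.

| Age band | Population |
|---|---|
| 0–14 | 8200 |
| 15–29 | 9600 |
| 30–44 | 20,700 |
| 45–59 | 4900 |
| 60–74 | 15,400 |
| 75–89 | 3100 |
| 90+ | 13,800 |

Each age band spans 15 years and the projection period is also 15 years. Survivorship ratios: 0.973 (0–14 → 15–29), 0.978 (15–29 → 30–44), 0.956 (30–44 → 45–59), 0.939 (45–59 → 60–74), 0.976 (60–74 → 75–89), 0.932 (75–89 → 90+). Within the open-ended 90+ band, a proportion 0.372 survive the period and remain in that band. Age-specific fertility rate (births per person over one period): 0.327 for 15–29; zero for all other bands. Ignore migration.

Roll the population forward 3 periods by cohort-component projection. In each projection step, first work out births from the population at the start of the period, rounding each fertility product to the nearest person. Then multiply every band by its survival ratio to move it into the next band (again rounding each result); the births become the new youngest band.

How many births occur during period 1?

Period 1:
Births: 9600 × 0.327 = 3139
15–29: 8200 × 0.973 = 7979
30–44: 9600 × 0.978 = 9389
45–59: 20700 × 0.956 = 19789
60–74: 4900 × 0.939 = 4601
75–89: 15400 × 0.976 = 15030
90+: 3100 × 0.932 + 13800 × 0.372 = 2889 + 5134 = 8023
End of period: [3139, 7979, 9389, 19789, 4601, 15030, 8023]

3139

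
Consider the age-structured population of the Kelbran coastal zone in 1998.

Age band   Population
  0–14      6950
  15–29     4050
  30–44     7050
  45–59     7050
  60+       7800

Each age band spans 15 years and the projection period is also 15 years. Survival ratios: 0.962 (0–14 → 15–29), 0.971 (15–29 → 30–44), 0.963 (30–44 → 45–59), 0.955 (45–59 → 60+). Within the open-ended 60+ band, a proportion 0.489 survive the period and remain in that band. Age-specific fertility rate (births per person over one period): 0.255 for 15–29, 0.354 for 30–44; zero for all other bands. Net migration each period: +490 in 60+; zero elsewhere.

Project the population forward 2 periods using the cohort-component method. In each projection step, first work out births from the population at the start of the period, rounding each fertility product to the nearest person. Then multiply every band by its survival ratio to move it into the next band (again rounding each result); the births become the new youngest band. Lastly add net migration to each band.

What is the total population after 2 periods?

29141

— Period 1 —
Births: 4050 * 0.255 = 1033  |  7050 * 0.354 = 2496 → total 3529
15–29: 6950 * 0.962 = 6686
30–44: 4050 * 0.971 = 3933
45–59: 7050 * 0.963 = 6789
60+: 7050 * 0.955 + 7800 * 0.489 = 6733 + 3814 = 10547
Net migration: 60+ + 490 → 11037
→ [3529, 6686, 3933, 6789, 11037]
— Period 2 —
Births: 6686 * 0.255 = 1705  |  3933 * 0.354 = 1392 → total 3097
15–29: 3529 * 0.962 = 3395
30–44: 6686 * 0.971 = 6492
45–59: 3933 * 0.963 = 3787
60+: 6789 * 0.955 + 11037 * 0.489 = 6483 + 5397 = 11880
Net migration: 60+ + 490 → 12370
→ [3097, 3395, 6492, 3787, 12370]
Total after period 2: 3097 + 3395 + 6492 + 3787 + 12370 = 29141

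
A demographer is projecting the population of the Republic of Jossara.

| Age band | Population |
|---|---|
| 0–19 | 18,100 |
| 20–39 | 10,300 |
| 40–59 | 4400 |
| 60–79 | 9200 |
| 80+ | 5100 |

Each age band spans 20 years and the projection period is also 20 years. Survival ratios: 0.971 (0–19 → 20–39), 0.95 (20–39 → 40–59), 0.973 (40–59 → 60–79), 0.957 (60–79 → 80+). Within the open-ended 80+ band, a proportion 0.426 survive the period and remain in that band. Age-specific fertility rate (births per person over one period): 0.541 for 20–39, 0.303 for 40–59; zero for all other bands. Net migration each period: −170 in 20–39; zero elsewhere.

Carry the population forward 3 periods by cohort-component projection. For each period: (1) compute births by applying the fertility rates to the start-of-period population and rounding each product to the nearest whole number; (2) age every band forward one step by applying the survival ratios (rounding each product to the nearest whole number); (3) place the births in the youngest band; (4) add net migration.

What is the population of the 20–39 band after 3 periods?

11852

Let group 1 be 0–19 through group 5 = 80+.
— Period 1 —
Births: 10300 × 0.541 = 5572, 4400 × 0.303 = 1333 ⇒ total 6905
Group 2: 18100 × 0.971 = 17575
Group 3: 10300 × 0.95 = 9785
Group 4: 4400 × 0.973 = 4281
Group 5: 9200 × 0.957 + 5100 × 0.426 = 8804 + 2173 = 10977
Net migration: Group 2 − 170 → 17405
Giving 6905 / 17405 / 9785 / 4281 / 10977.
— Period 2 —
Births: 17405 × 0.541 = 9416, 9785 × 0.303 = 2965 ⇒ total 12381
Group 2: 6905 × 0.971 = 6705
Group 3: 17405 × 0.95 = 16535
Group 4: 9785 × 0.973 = 9521
Group 5: 4281 × 0.957 + 10977 × 0.426 = 4097 + 4676 = 8773
Net migration: Group 2 − 170 → 6535
Giving 12381 / 6535 / 16535 / 9521 / 8773.
— Period 3 —
Births: 6535 × 0.541 = 3535, 16535 × 0.303 = 5010 ⇒ total 8545
Group 2: 12381 × 0.971 = 12022
Group 3: 6535 × 0.95 = 6208
Group 4: 16535 × 0.973 = 16089
Group 5: 9521 × 0.957 + 8773 × 0.426 = 9112 + 3737 = 12849
Net migration: Group 2 − 170 → 11852
Giving 8545 / 11852 / 6208 / 16089 / 12849.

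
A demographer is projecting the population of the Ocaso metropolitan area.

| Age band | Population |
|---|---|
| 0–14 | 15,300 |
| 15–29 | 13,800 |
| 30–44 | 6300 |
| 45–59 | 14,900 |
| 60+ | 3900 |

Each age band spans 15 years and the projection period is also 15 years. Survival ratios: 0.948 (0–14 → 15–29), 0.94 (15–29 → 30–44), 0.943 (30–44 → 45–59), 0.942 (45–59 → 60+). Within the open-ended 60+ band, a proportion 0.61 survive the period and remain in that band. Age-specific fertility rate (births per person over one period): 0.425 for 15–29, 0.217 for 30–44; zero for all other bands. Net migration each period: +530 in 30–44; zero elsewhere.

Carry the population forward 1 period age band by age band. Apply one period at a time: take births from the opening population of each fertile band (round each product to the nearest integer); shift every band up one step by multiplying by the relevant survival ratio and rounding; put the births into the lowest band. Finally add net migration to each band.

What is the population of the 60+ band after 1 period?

16415

Call the groups 1 to 5, youngest first.
After projecting period 1:
Births: 13800 × 0.425 = 5865  |  6300 × 0.217 = 1367 ⇒ total 7232
Group 2: 15300 × 0.948 = 14504
Group 3: 13800 × 0.94 = 12972
Group 4: 6300 × 0.943 = 5941
Group 5: 14900 × 0.942 + 3900 × 0.61 = 14036 + 2379 = 16415
Net migration: Group 3 + 530 → 13502
→ [7232, 14504, 13502, 5941, 16415]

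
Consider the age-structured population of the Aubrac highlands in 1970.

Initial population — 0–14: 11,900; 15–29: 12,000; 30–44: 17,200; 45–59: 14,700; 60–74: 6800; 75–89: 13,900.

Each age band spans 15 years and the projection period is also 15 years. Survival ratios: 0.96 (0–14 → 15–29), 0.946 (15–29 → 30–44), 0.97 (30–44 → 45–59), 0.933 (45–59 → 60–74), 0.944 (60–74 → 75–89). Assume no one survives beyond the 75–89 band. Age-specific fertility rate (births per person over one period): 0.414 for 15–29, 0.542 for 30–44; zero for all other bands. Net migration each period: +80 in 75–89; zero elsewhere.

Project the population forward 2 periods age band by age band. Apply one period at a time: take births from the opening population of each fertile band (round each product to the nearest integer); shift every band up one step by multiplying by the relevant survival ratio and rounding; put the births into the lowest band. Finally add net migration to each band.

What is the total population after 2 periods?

[period 1]
Births: 12000 × 0.414 = 4968  |  17200 × 0.542 = 9322 ⇒ total 14290
15–29: 11900 × 0.96 = 11424
30–44: 12000 × 0.946 = 11352
45–59: 17200 × 0.97 = 16684
60–74: 14700 × 0.933 = 13715
75–89: 6800 × 0.944 = 6419
Net migration: 75–89 + 80 → 6499
→ [14290, 11424, 11352, 16684, 13715, 6499]
[period 2]
Births: 11424 × 0.414 = 4730  |  11352 × 0.542 = 6153 ⇒ total 10883
15–29: 14290 × 0.96 = 13718
30–44: 11424 × 0.946 = 10807
45–59: 11352 × 0.97 = 11011
60–74: 16684 × 0.933 = 15566
75–89: 13715 × 0.944 = 12947
Net migration: 75–89 + 80 → 13027
→ [10883, 13718, 10807, 11011, 15566, 13027]
Total after period 2: 10883 + 13718 + 10807 + 11011 + 15566 + 13027 = 75012

75012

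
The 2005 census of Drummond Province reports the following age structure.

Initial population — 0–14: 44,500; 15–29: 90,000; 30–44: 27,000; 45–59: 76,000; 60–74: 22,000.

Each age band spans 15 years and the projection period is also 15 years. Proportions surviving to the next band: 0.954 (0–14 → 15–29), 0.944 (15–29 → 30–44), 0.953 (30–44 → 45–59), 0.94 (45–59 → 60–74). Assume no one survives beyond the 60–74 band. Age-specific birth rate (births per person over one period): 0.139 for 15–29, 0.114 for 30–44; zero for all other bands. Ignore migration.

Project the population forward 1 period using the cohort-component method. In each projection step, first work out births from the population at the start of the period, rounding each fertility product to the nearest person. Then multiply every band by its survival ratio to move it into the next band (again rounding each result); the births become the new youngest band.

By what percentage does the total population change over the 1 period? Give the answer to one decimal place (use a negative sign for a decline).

-7.4

Let band 1 be 0–14 through band 5 = 60–74.
— Period 1 —
Births: 90000 × 0.139 = 12510, 27000 × 0.114 = 3078 ⇒ total 15588
Band 2: 44500 × 0.954 = 42453
Band 3: 90000 × 0.944 = 84960
Band 4: 27000 × 0.953 = 25731
Band 5: 76000 × 0.94 = 71440
→ [15588, 42453, 84960, 25731, 71440]
Total: 259500 → 240172; change = -19328; percentage change = -7.4%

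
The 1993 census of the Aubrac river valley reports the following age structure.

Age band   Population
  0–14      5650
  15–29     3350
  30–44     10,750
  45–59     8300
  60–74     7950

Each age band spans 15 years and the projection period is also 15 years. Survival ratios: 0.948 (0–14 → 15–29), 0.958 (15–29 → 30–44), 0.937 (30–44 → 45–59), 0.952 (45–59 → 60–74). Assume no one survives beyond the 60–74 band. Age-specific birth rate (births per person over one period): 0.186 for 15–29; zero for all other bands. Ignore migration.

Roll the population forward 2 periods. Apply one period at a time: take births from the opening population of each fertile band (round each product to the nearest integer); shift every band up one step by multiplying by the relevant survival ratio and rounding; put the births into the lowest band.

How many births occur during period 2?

Let band 1 be 0–14 through band 5 = 60–74.
Period 1.
Births: 3350 × 0.186 = 623
Band 2: 5650 × 0.948 = 5356
Band 3: 3350 × 0.958 = 3209
Band 4: 10750 × 0.937 = 10073
Band 5: 8300 × 0.952 = 7902
Giving 623 / 5356 / 3209 / 10073 / 7902.
Period 2.
Births: 5356 × 0.186 = 996
Band 2: 623 × 0.948 = 591
Band 3: 5356 × 0.958 = 5131
Band 4: 3209 × 0.937 = 3007
Band 5: 10073 × 0.952 = 9589
Giving 996 / 591 / 5131 / 3007 / 9589.

996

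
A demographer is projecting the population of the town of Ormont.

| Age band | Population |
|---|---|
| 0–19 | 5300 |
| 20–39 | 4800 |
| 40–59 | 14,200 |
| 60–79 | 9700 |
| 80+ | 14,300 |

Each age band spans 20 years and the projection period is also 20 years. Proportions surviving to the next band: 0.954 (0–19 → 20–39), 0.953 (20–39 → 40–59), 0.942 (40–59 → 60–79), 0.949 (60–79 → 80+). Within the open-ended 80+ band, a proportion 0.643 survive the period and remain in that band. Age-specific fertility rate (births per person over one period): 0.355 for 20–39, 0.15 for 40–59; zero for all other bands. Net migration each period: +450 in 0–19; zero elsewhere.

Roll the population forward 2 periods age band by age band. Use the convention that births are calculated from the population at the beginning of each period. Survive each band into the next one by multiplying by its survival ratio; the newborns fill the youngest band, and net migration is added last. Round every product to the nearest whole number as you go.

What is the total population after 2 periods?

[period 1]
Births: 4800 × 0.355 = 1704  |  14200 × 0.15 = 2130 → total 3834
20–39: 5300 × 0.954 = 5056
40–59: 4800 × 0.953 = 4574
60–79: 14200 × 0.942 = 13376
80+: 9700 × 0.949 + 14300 × 0.643 = 9205 + 9195 = 18400
Net migration: 0–19 + 450 → 4284
Population now: 0–19=4284, 20–39=5056, 40–59=4574, 60–79=13376, 80+=18400
[period 2]
Births: 5056 × 0.355 = 1795  |  4574 × 0.15 = 686 → total 2481
20–39: 4284 × 0.954 = 4087
40–59: 5056 × 0.953 = 4818
60–79: 4574 × 0.942 = 4309
80+: 13376 × 0.949 + 18400 × 0.643 = 12694 + 11831 = 24525
Net migration: 0–19 + 450 → 2931
Population now: 0–19=2931, 20–39=4087, 40–59=4818, 60–79=4309, 80+=24525
Total after period 2: 2931 + 4087 + 4818 + 4309 + 24525 = 40670

40670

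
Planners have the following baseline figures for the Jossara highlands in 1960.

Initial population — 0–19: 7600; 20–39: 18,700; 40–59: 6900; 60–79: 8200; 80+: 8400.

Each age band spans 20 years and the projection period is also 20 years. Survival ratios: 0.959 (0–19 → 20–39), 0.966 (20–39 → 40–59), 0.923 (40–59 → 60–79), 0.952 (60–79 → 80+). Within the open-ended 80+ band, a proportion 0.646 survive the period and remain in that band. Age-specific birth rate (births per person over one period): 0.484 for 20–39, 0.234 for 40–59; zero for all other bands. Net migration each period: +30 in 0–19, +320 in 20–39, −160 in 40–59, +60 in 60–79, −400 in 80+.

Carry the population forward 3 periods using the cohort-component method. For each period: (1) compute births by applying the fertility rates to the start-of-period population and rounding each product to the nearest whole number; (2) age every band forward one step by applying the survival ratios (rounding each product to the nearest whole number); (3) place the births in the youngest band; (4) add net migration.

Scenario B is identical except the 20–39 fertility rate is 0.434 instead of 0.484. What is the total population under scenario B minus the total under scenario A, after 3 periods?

(Groups numbered youngest = 1 to oldest = 5.)
— Period 1 —
Births: 18700 × 0.484 = 9051 ; 6900 × 0.234 = 1615 → total 10666
Group 2: 7600 × 0.959 = 7288
Group 3: 18700 × 0.966 = 18064
Group 4: 6900 × 0.923 = 6369
Group 5: 8200 × 0.952 + 8400 × 0.646 = 7806 + 5426 = 13232
Net migration: Group 1 + 30 → 10696; Group 2 + 320 → 7608; Group 3 − 160 → 17904; Group 4 + 60 → 6429; Group 5 − 400 → 12832
→ [10696, 7608, 17904, 6429, 12832]
— Period 2 —
Births: 7608 × 0.484 = 3682 ; 17904 × 0.234 = 4190 → total 7872
Group 2: 10696 × 0.959 = 10257
Group 3: 7608 × 0.966 = 7349
Group 4: 17904 × 0.923 = 16525
Group 5: 6429 × 0.952 + 12832 × 0.646 = 6120 + 8289 = 14409
Net migration: Group 1 + 30 → 7902; Group 2 + 320 → 10577; Group 3 − 160 → 7189; Group 4 + 60 → 16585; Group 5 − 400 → 14009
→ [7902, 10577, 7189, 16585, 14009]
— Period 3 —
Births: 10577 × 0.484 = 5119 ; 7189 × 0.234 = 1682 → total 6801
Group 2: 7902 × 0.959 = 7578
Group 3: 10577 × 0.966 = 10217
Group 4: 7189 × 0.923 = 6635
Group 5: 16585 × 0.952 + 14009 × 0.646 = 15789 + 9050 = 24839
Net migration: Group 1 + 30 → 6831; Group 2 + 320 → 7898; Group 3 − 160 → 10057; Group 4 + 60 → 6695; Group 5 − 400 → 24439
→ [6831, 7898, 10057, 6695, 24439]
Scenario A total after 3 periods: 55920
Scenario B projection —
— Period 1 —
Births: 18700 × 0.434 = 8116 ; 6900 × 0.234 = 1615 → total 9731
Group 2: 7600 × 0.959 = 7288
Group 3: 18700 × 0.966 = 18064
Group 4: 6900 × 0.923 = 6369
Group 5: 8200 × 0.952 + 8400 × 0.646 = 7806 + 5426 = 13232
Net migration: Group 1 + 30 → 9761; Group 2 + 320 → 7608; Group 3 − 160 → 17904; Group 4 + 60 → 6429; Group 5 − 400 → 12832
→ [9761, 7608, 17904, 6429, 12832]
— Period 2 —
Births: 7608 × 0.434 = 3302 ; 17904 × 0.234 = 4190 → total 7492
Group 2: 9761 × 0.959 = 9361
Group 3: 7608 × 0.966 = 7349
Group 4: 17904 × 0.923 = 16525
Group 5: 6429 × 0.952 + 12832 × 0.646 = 6120 + 8289 = 14409
Net migration: Group 1 + 30 → 7522; Group 2 + 320 → 9681; Group 3 − 160 → 7189; Group 4 + 60 → 16585; Group 5 − 400 → 14009
→ [7522, 9681, 7189, 16585, 14009]
— Period 3 —
Births: 9681 × 0.434 = 4202 ; 7189 × 0.234 = 1682 → total 5884
Group 2: 7522 × 0.959 = 7214
Group 3: 9681 × 0.966 = 9352
Group 4: 7189 × 0.923 = 6635
Group 5: 16585 × 0.952 + 14009 × 0.646 = 15789 + 9050 = 24839
Net migration: Group 1 + 30 → 5914; Group 2 + 320 → 7534; Group 3 − 160 → 9192; Group 4 + 60 → 6695; Group 5 − 400 → 24439
→ [5914, 7534, 9192, 6695, 24439]
Scenario B total after 3 periods: 53774
Difference B − A = 53774 − 55920 = -2146

-2146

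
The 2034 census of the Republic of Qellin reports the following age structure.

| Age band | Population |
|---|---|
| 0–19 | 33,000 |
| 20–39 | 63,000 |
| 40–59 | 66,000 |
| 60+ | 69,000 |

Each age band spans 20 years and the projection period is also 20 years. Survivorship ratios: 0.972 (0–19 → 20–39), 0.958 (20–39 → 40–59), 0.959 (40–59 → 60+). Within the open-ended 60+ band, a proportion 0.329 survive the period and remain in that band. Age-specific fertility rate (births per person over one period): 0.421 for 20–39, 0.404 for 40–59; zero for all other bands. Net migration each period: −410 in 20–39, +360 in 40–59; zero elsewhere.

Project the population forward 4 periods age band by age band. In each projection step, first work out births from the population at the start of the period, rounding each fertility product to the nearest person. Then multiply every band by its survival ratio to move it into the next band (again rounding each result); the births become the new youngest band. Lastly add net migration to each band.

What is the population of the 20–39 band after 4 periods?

32631

(Bands numbered youngest = 1 to oldest = 4.)
Period 1:
Births: 63000 * 0.421 = 26523 ; 66000 * 0.404 = 26664 → 53187
Band 2: 33000 * 0.972 = 32076
Band 3: 63000 * 0.958 = 60354
Band 4: 66000 * 0.959 + 69000 * 0.329 = 63294 + 22701 = 85995
Net migration: Band 2 − 410 → 31666; Band 3 + 360 → 60714
End of period: [53187, 31666, 60714, 85995]
Period 2:
Births: 31666 * 0.421 = 13331 ; 60714 * 0.404 = 24528 → 37859
Band 2: 53187 * 0.972 = 51698
Band 3: 31666 * 0.958 = 30336
Band 4: 60714 * 0.959 + 85995 * 0.329 = 58225 + 28292 = 86517
Net migration: Band 2 − 410 → 51288; Band 3 + 360 → 30696
End of period: [37859, 51288, 30696, 86517]
Period 3:
Births: 51288 * 0.421 = 21592 ; 30696 * 0.404 = 12401 → 33993
Band 2: 37859 * 0.972 = 36799
Band 3: 51288 * 0.958 = 49134
Band 4: 30696 * 0.959 + 86517 * 0.329 = 29437 + 28464 = 57901
Net migration: Band 2 − 410 → 36389; Band 3 + 360 → 49494
End of period: [33993, 36389, 49494, 57901]
Period 4:
Births: 36389 * 0.421 = 15320 ; 49494 * 0.404 = 19996 → 35316
Band 2: 33993 * 0.972 = 33041
Band 3: 36389 * 0.958 = 34861
Band 4: 49494 * 0.959 + 57901 * 0.329 = 47465 + 19049 = 66514
Net migration: Band 2 − 410 → 32631; Band 3 + 360 → 35221
End of period: [35316, 32631, 35221, 66514]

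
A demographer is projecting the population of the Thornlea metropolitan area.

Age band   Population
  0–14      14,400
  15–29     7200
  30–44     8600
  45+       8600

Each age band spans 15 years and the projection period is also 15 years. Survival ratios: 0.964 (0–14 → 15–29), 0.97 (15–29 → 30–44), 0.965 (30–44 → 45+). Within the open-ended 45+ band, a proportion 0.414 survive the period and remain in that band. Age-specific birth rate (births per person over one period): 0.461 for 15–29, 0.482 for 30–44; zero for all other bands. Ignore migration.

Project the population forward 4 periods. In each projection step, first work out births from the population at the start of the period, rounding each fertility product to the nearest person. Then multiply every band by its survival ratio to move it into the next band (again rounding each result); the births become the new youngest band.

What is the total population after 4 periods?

40403

Call the bands 1 to 4, youngest first.
— Period 1 —
Births: 7200 × 0.461 = 3319 ; 8600 × 0.482 = 4145 — total 7464
Band 2: 14400 × 0.964 = 13882
Band 3: 7200 × 0.97 = 6984
Band 4: 8600 × 0.965 + 8600 × 0.414 = 8299 + 3560 = 11859
→ [7464, 13882, 6984, 11859]
— Period 2 —
Births: 13882 × 0.461 = 6400 ; 6984 × 0.482 = 3366 — total 9766
Band 2: 7464 × 0.964 = 7195
Band 3: 13882 × 0.97 = 13466
Band 4: 6984 × 0.965 + 11859 × 0.414 = 6740 + 4910 = 11650
→ [9766, 7195, 13466, 11650]
— Period 3 —
Births: 7195 × 0.461 = 3317 ; 13466 × 0.482 = 6491 — total 9808
Band 2: 9766 × 0.964 = 9414
Band 3: 7195 × 0.97 = 6979
Band 4: 13466 × 0.965 + 11650 × 0.414 = 12995 + 4823 = 17818
→ [9808, 9414, 6979, 17818]
— Period 4 —
Births: 9414 × 0.461 = 4340 ; 6979 × 0.482 = 3364 — total 7704
Band 2: 9808 × 0.964 = 9455
Band 3: 9414 × 0.97 = 9132
Band 4: 6979 × 0.965 + 17818 × 0.414 = 6735 + 7377 = 14112
→ [7704, 9455, 9132, 14112]
Total after period 4: 7704 + 9455 + 9132 + 14112 = 40403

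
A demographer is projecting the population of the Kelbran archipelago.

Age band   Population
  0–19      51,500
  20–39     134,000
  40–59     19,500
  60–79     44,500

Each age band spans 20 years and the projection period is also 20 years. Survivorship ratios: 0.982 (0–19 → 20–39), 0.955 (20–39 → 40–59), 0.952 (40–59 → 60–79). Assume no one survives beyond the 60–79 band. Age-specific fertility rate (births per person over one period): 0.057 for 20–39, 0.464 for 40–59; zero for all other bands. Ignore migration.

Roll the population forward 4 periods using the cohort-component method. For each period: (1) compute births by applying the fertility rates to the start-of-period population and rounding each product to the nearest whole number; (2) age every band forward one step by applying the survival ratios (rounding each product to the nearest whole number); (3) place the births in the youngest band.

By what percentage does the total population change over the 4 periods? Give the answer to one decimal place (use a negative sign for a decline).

Call the groups 1 to 4, youngest first.
Period 1.
Births: 134000 * 0.057 = 7638  |  19500 * 0.464 = 9048 — total 16686
Group 2: 51500 * 0.982 = 50573
Group 3: 134000 * 0.955 = 127970
Group 4: 19500 * 0.952 = 18564
Population now: 0–19=16686, 20–39=50573, 40–59=127970, 60–79=18564
Period 2.
Births: 50573 * 0.057 = 2883  |  127970 * 0.464 = 59378 — total 62261
Group 2: 16686 * 0.982 = 16386
Group 3: 50573 * 0.955 = 48297
Group 4: 127970 * 0.952 = 121827
Population now: 0–19=62261, 20–39=16386, 40–59=48297, 60–79=121827
Period 3.
Births: 16386 * 0.057 = 934  |  48297 * 0.464 = 22410 — total 23344
Group 2: 62261 * 0.982 = 61140
Group 3: 16386 * 0.955 = 15649
Group 4: 48297 * 0.952 = 45979
Population now: 0–19=23344, 20–39=61140, 40–59=15649, 60–79=45979
Period 4.
Births: 61140 * 0.057 = 3485  |  15649 * 0.464 = 7261 — total 10746
Group 2: 23344 * 0.982 = 22924
Group 3: 61140 * 0.955 = 58389
Group 4: 15649 * 0.952 = 14898
Population now: 0–19=10746, 20–39=22924, 40–59=58389, 60–79=14898
Total: 249500 → 106957; change = -142543; percentage change = -57.1%

-57.1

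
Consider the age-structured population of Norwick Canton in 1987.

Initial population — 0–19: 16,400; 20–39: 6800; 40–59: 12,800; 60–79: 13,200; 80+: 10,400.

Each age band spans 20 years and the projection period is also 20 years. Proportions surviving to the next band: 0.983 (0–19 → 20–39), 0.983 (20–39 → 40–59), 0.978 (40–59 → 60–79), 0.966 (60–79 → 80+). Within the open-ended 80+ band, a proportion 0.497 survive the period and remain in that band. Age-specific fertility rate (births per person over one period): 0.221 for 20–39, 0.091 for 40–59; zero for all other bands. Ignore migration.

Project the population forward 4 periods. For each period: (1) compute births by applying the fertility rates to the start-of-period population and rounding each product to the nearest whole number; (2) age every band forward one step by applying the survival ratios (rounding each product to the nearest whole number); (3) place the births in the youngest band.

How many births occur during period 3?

2022

Call the groups 1 to 5, youngest first.
— Period 1 —
Births: 6800 × 0.221 = 1503, 12800 × 0.091 = 1165 → 2668
Group 2: 16400 × 0.983 = 16121
Group 3: 6800 × 0.983 = 6684
Group 4: 12800 × 0.978 = 12518
Group 5: 13200 × 0.966 + 10400 × 0.497 = 12751 + 5169 = 17920
→ [2668, 16121, 6684, 12518, 17920]
— Period 2 —
Births: 16121 × 0.221 = 3563, 6684 × 0.091 = 608 → 4171
Group 2: 2668 × 0.983 = 2623
Group 3: 16121 × 0.983 = 15847
Group 4: 6684 × 0.978 = 6537
Group 5: 12518 × 0.966 + 17920 × 0.497 = 12092 + 8906 = 20998
→ [4171, 2623, 15847, 6537, 20998]
— Period 3 —
Births: 2623 × 0.221 = 580, 15847 × 0.091 = 1442 → 2022
Group 2: 4171 × 0.983 = 4100
Group 3: 2623 × 0.983 = 2578
Group 4: 15847 × 0.978 = 15498
Group 5: 6537 × 0.966 + 20998 × 0.497 = 6315 + 10436 = 16751
→ [2022, 4100, 2578, 15498, 16751]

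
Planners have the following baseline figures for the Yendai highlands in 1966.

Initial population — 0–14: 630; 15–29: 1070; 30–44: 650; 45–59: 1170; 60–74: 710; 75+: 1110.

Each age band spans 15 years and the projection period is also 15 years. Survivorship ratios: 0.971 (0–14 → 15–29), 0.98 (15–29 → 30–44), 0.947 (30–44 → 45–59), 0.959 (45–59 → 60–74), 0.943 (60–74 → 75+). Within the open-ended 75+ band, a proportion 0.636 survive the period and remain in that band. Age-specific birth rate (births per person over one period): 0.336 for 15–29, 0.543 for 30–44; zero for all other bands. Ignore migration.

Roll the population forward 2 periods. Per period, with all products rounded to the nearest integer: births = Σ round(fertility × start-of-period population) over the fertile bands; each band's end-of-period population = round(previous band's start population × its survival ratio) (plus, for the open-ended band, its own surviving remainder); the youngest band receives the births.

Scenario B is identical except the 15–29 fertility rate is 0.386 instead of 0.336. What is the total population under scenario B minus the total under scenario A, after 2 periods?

82

Let band 1 be 0–14 through band 6 = 75+.
— Period 1 —
Births: 1070 × 0.336 = 360  |  650 × 0.543 = 353 → total 713
Band 2: 630 × 0.971 = 612
Band 3: 1070 × 0.98 = 1049
Band 4: 650 × 0.947 = 616
Band 5: 1170 × 0.959 = 1122
Band 6: 710 × 0.943 + 1110 × 0.636 = 670 + 706 = 1376
→ [713, 612, 1049, 616, 1122, 1376]
— Period 2 —
Births: 612 × 0.336 = 206  |  1049 × 0.543 = 570 → total 776
Band 2: 713 × 0.971 = 692
Band 3: 612 × 0.98 = 600
Band 4: 1049 × 0.947 = 993
Band 5: 616 × 0.959 = 591
Band 6: 1122 × 0.943 + 1376 × 0.636 = 1058 + 875 = 1933
→ [776, 692, 600, 993, 591, 1933]
Scenario A total after 2 periods: 5585
Scenario B projection —
— Period 1 —
Births: 1070 × 0.386 = 413  |  650 × 0.543 = 353 → total 766
Band 2: 630 × 0.971 = 612
Band 3: 1070 × 0.98 = 1049
Band 4: 650 × 0.947 = 616
Band 5: 1170 × 0.959 = 1122
Band 6: 710 × 0.943 + 1110 × 0.636 = 670 + 706 = 1376
→ [766, 612, 1049, 616, 1122, 1376]
— Period 2 —
Births: 612 × 0.386 = 236  |  1049 × 0.543 = 570 → total 806
Band 2: 766 × 0.971 = 744
Band 3: 612 × 0.98 = 600
Band 4: 1049 × 0.947 = 993
Band 5: 616 × 0.959 = 591
Band 6: 1122 × 0.943 + 1376 × 0.636 = 1058 + 875 = 1933
→ [806, 744, 600, 993, 591, 1933]
Scenario B total after 2 periods: 5667
Difference B − A = 5667 − 5585 = 82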